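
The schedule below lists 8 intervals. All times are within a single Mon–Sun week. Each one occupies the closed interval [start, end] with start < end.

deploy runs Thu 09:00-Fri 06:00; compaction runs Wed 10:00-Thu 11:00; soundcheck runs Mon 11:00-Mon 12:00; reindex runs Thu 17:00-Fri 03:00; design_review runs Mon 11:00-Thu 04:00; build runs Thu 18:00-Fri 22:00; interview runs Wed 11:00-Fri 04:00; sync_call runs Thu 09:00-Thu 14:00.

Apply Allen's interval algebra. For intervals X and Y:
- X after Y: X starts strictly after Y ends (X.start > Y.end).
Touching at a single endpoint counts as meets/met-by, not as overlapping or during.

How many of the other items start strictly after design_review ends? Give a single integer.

4

Target design_review = [Mon 11:00, Thu 04:00].
build [Thu 18:00, Fri 22:00] → after → counts.
compaction [Wed 10:00, Thu 11:00] → overlapped-by → no.
deploy [Thu 09:00, Fri 06:00] → after → counts.
interview [Wed 11:00, Fri 04:00] → overlapped-by → no.
reindex [Thu 17:00, Fri 03:00] → after → counts.
soundcheck [Mon 11:00, Mon 12:00] → starts → no.
sync_call [Thu 09:00, Thu 14:00] → after → counts.
Total: 4.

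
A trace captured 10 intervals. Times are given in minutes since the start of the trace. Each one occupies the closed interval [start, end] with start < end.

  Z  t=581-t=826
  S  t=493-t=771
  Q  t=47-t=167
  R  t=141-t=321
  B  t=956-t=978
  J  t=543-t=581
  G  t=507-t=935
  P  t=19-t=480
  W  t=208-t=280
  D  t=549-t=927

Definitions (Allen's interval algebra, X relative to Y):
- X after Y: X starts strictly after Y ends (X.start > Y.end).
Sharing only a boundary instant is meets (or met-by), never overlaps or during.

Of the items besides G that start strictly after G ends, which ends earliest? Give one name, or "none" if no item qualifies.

Target G = [t=507, t=935].
B [t=956, t=978] → after → candidate.
D [t=549, t=927] → during → excluded.
J [t=543, t=581] → during → excluded.
P [t=19, t=480] → before → excluded.
Q [t=47, t=167] → before → excluded.
R [t=141, t=321] → before → excluded.
S [t=493, t=771] → overlaps → excluded.
W [t=208, t=280] → before → excluded.
Z [t=581, t=826] → during → excluded.
Among candidates, earliest end is t=978 → B.

B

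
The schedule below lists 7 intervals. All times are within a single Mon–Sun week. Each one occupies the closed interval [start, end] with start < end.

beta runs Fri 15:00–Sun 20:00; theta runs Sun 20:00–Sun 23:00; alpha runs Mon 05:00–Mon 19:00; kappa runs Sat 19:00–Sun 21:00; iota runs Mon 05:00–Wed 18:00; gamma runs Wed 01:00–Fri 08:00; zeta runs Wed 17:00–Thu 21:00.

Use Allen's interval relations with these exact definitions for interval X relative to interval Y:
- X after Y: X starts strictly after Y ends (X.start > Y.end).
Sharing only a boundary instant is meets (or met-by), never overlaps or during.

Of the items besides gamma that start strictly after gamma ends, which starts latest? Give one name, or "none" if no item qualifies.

Target gamma = [Wed 01:00, Fri 08:00].
alpha [Mon 05:00, Mon 19:00] → before → excluded.
beta [Fri 15:00, Sun 20:00] → after → candidate.
iota [Mon 05:00, Wed 18:00] → overlaps → excluded.
kappa [Sat 19:00, Sun 21:00] → after → candidate.
theta [Sun 20:00, Sun 23:00] → after → candidate.
zeta [Wed 17:00, Thu 21:00] → during → excluded.
Among candidates, latest start is Sun 20:00 → theta.

theta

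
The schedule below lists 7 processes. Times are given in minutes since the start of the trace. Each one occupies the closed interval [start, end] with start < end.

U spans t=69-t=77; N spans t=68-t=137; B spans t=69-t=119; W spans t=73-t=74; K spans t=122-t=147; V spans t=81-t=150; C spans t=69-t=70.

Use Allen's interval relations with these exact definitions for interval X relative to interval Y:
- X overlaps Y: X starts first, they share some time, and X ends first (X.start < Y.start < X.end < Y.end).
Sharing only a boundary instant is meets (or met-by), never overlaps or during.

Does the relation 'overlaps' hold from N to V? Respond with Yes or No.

Yes

N = [t=68, t=137], V = [t=81, t=150].
Actual relation of N to V: overlaps.
Asked whether 'overlaps' holds → Yes.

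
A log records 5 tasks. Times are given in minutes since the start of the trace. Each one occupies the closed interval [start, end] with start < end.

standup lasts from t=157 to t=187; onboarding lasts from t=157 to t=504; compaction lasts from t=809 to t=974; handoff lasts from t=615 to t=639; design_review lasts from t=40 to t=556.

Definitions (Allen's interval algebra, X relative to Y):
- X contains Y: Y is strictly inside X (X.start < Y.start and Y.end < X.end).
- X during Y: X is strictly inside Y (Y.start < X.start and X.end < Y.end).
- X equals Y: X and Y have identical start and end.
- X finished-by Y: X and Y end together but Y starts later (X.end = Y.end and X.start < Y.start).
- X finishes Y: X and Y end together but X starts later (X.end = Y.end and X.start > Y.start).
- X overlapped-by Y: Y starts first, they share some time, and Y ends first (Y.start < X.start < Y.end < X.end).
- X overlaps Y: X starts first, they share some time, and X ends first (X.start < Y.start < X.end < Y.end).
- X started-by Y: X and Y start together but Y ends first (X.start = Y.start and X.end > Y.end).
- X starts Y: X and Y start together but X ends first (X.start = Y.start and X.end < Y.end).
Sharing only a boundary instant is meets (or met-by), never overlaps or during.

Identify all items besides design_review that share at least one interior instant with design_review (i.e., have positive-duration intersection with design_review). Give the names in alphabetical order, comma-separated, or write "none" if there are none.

Target design_review = [t=40, t=556].
compaction [t=809, t=974] → after → no.
handoff [t=615, t=639] → after → no.
onboarding [t=157, t=504] → during → yes.
standup [t=157, t=187] → during → yes.
Result: onboarding, standup.

onboarding, standup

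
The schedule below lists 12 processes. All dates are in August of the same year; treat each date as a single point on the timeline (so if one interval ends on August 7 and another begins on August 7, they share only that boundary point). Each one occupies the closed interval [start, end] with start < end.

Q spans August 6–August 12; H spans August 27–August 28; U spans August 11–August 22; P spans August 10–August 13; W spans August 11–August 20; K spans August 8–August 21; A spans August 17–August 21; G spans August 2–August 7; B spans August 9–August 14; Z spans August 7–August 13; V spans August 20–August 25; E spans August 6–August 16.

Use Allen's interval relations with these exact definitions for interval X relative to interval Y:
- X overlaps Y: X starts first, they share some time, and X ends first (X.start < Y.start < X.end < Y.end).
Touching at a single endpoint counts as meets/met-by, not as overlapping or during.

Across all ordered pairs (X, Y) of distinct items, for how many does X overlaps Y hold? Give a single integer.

24

Checking all 132 ordered pairs for relation 'overlaps'; matching pairs in alphabetical order:
(A, V): A overlaps V ✓
(B, U): B overlaps U ✓
(B, W): B overlaps W ✓
(E, K): E overlaps K ✓
(E, U): E overlaps U ✓
(E, W): E overlaps W ✓
(G, E): G overlaps E ✓
(G, Q): G overlaps Q ✓
(K, U): K overlaps U ✓
(K, V): K overlaps V ✓
(P, U): P overlaps U ✓
(P, W): P overlaps W ✓
(Q, B): Q overlaps B ✓
(Q, K): Q overlaps K ✓
(Q, P): Q overlaps P ✓
(Q, U): Q overlaps U ✓
(Q, W): Q overlaps W ✓
(Q, Z): Q overlaps Z ✓
(U, V): U overlaps V ✓
(W, A): W overlaps A ✓
(Z, B): Z overlaps B ✓
(Z, K): Z overlaps K ✓
(Z, U): Z overlaps U ✓
(Z, W): Z overlaps W ✓
Count: 24.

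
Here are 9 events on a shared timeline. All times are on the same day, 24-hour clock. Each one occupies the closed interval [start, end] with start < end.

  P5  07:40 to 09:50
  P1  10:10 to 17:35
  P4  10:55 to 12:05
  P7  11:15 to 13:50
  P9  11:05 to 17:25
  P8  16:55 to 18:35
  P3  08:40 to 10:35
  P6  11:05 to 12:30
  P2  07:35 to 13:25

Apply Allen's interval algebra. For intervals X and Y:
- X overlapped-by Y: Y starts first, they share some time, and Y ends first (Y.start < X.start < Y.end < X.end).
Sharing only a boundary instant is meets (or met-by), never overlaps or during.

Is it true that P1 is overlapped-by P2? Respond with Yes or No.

Yes

P1 = [10:10, 17:35], P2 = [07:35, 13:25].
Actual relation of P1 to P2: overlapped-by.
Asked whether 'overlapped-by' holds → Yes.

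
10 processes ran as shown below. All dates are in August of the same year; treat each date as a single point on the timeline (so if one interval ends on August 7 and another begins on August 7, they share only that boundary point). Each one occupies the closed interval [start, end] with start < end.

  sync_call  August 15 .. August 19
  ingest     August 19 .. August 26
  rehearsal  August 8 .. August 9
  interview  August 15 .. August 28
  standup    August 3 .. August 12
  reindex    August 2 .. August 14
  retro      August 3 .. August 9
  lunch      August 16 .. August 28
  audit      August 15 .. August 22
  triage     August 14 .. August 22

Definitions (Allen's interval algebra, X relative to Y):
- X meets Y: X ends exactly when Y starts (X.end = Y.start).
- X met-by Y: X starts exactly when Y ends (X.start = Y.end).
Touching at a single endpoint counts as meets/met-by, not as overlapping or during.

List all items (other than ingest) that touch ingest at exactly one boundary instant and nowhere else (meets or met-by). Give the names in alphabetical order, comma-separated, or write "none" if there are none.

sync_call

Target ingest = [August 19, August 26].
audit [August 15, August 22] → overlaps → no.
interview [August 15, August 28] → contains → no.
lunch [August 16, August 28] → contains → no.
rehearsal [August 8, August 9] → before → no.
reindex [August 2, August 14] → before → no.
retro [August 3, August 9] → before → no.
standup [August 3, August 12] → before → no.
sync_call [August 15, August 19] → meets → yes.
triage [August 14, August 22] → overlaps → no.
Result: sync_call.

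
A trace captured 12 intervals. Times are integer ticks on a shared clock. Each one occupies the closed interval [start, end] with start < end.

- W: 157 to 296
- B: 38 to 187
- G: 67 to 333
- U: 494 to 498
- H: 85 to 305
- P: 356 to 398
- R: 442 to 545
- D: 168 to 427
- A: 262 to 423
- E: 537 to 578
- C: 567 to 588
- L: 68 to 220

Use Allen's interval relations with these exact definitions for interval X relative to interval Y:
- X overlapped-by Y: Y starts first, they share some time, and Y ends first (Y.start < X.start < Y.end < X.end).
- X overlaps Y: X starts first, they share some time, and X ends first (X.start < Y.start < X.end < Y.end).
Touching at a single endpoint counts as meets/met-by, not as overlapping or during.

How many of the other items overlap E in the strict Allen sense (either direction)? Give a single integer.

Target E = [537, 578].
A [262, 423] → before → no.
B [38, 187] → before → no.
C [567, 588] → overlapped-by → counts.
D [168, 427] → before → no.
G [67, 333] → before → no.
H [85, 305] → before → no.
L [68, 220] → before → no.
P [356, 398] → before → no.
R [442, 545] → overlaps → counts.
U [494, 498] → before → no.
W [157, 296] → before → no.
Total: 2.

2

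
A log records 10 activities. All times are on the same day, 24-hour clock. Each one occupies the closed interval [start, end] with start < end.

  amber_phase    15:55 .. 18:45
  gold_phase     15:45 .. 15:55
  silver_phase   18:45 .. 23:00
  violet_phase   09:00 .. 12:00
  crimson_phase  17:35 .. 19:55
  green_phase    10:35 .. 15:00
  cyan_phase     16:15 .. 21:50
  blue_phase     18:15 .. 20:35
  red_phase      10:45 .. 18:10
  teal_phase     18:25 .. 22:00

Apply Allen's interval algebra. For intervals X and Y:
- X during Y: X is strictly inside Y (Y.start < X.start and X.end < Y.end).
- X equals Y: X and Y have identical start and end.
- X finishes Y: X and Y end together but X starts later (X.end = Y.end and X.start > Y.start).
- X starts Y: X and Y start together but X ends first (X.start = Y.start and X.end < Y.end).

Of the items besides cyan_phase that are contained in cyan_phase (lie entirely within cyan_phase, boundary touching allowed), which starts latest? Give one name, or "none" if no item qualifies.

blue_phase

Target cyan_phase = [16:15, 21:50].
amber_phase [15:55, 18:45] → overlaps → excluded.
blue_phase [18:15, 20:35] → during → candidate.
crimson_phase [17:35, 19:55] → during → candidate.
gold_phase [15:45, 15:55] → before → excluded.
green_phase [10:35, 15:00] → before → excluded.
red_phase [10:45, 18:10] → overlaps → excluded.
silver_phase [18:45, 23:00] → overlapped-by → excluded.
teal_phase [18:25, 22:00] → overlapped-by → excluded.
violet_phase [09:00, 12:00] → before → excluded.
Among candidates, latest start is 18:15 → blue_phase.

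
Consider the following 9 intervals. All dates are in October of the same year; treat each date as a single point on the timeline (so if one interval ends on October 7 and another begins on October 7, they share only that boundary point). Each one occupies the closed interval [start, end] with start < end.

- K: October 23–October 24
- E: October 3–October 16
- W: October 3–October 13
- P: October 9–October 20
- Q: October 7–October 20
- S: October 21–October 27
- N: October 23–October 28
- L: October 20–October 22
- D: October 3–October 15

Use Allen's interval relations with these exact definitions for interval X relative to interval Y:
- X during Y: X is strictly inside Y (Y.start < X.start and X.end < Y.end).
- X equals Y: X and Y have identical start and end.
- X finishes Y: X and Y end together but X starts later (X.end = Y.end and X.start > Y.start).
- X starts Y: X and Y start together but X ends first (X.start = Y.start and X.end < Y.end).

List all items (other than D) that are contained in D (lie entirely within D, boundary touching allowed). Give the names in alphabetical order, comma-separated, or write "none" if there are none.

W

Target D = [October 3, October 15].
E [October 3, October 16] → started-by → no.
K [October 23, October 24] → after → no.
L [October 20, October 22] → after → no.
N [October 23, October 28] → after → no.
P [October 9, October 20] → overlapped-by → no.
Q [October 7, October 20] → overlapped-by → no.
S [October 21, October 27] → after → no.
W [October 3, October 13] → starts → yes.
Result: W.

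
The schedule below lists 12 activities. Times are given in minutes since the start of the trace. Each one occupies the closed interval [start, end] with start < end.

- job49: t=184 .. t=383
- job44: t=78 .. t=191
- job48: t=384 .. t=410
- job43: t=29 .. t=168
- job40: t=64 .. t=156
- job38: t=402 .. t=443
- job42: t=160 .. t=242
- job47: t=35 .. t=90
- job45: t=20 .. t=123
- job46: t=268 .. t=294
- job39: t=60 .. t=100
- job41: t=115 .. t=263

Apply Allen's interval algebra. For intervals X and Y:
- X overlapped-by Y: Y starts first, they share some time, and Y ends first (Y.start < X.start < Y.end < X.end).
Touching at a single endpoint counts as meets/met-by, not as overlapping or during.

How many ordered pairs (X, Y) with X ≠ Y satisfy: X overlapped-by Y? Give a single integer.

20

Checking all 132 ordered pairs for relation 'overlapped-by'; matching pairs in alphabetical order:
(job38, job48): job38 overlapped-by job48 ✓
(job39, job47): job39 overlapped-by job47 ✓
(job40, job39): job40 overlapped-by job39 ✓
(job40, job45): job40 overlapped-by job45 ✓
(job40, job47): job40 overlapped-by job47 ✓
(job41, job40): job41 overlapped-by job40 ✓
(job41, job43): job41 overlapped-by job43 ✓
(job41, job44): job41 overlapped-by job44 ✓
(job41, job45): job41 overlapped-by job45 ✓
(job42, job43): job42 overlapped-by job43 ✓
(job42, job44): job42 overlapped-by job44 ✓
(job43, job45): job43 overlapped-by job45 ✓
(job44, job39): job44 overlapped-by job39 ✓
(job44, job40): job44 overlapped-by job40 ✓
(job44, job43): job44 overlapped-by job43 ✓
(job44, job45): job44 overlapped-by job45 ✓
(job44, job47): job44 overlapped-by job47 ✓
(job49, job41): job49 overlapped-by job41 ✓
(job49, job42): job49 overlapped-by job42 ✓
(job49, job44): job49 overlapped-by job44 ✓
Count: 20.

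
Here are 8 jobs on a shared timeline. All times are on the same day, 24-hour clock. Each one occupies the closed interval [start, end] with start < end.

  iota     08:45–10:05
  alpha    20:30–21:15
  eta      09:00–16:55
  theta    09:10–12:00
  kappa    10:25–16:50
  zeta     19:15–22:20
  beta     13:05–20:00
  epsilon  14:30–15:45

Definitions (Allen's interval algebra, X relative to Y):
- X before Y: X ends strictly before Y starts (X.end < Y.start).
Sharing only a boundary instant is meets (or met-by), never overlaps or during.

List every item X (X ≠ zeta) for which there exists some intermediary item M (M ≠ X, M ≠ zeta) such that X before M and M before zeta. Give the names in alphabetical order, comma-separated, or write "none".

Target zeta = [19:15, 22:20].
Intermediaries M with M before zeta: epsilon, eta, iota, kappa, theta.
Via epsilon — items with X before epsilon: iota, theta.
Via eta — items with X before eta: none.
Via iota — items with X before iota: none.
Via kappa — items with X before kappa: iota.
Via theta — items with X before theta: none.
Union: iota, theta.

iota, theta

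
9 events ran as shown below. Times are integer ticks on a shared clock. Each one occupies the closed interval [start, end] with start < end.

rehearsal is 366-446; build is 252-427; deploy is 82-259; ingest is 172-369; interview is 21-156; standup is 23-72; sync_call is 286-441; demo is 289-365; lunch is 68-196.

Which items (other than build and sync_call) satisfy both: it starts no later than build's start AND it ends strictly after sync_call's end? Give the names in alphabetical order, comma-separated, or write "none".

Conditions: its start is no later than build's start (X.start <= 252) AND its end is strictly after sync_call's end (X.end > 441).
demo: start 289 <= 252? ✗; end 365 > 441? ✗ → no.
deploy: start 82 <= 252? ✓; end 259 > 441? ✗ → no.
ingest: start 172 <= 252? ✓; end 369 > 441? ✗ → no.
interview: start 21 <= 252? ✓; end 156 > 441? ✗ → no.
lunch: start 68 <= 252? ✓; end 196 > 441? ✗ → no.
rehearsal: start 366 <= 252? ✗; end 446 > 441? ✓ → no.
standup: start 23 <= 252? ✓; end 72 > 441? ✗ → no.
Result: none.

none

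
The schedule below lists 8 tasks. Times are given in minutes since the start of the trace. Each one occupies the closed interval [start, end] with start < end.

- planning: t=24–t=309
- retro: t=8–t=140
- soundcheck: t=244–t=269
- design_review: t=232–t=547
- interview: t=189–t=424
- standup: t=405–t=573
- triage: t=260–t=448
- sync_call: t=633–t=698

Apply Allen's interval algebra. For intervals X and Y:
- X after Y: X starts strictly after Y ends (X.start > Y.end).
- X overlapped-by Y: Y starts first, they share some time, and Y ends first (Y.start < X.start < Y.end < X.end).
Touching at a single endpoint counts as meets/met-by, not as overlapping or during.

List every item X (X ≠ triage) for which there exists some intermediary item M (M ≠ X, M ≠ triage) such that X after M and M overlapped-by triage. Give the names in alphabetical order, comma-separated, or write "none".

Target triage = [t=260, t=448].
Intermediaries M with M overlapped-by triage: standup.
Via standup — items with X after standup: sync_call.
Union: sync_call.

sync_call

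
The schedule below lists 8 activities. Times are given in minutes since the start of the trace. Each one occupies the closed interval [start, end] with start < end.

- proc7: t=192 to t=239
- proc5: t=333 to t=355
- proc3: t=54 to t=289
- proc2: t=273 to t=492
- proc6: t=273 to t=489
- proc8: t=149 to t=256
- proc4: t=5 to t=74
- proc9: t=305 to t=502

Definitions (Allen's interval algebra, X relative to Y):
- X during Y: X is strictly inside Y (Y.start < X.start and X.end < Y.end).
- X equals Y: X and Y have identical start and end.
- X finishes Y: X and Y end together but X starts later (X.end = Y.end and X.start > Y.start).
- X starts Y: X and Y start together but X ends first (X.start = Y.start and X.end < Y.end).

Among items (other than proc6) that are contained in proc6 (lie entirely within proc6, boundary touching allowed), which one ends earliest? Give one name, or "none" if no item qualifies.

proc5

Target proc6 = [t=273, t=489].
proc2 [t=273, t=492] → started-by → excluded.
proc3 [t=54, t=289] → overlaps → excluded.
proc4 [t=5, t=74] → before → excluded.
proc5 [t=333, t=355] → during → candidate.
proc7 [t=192, t=239] → before → excluded.
proc8 [t=149, t=256] → before → excluded.
proc9 [t=305, t=502] → overlapped-by → excluded.
Among candidates, earliest end is t=355 → proc5.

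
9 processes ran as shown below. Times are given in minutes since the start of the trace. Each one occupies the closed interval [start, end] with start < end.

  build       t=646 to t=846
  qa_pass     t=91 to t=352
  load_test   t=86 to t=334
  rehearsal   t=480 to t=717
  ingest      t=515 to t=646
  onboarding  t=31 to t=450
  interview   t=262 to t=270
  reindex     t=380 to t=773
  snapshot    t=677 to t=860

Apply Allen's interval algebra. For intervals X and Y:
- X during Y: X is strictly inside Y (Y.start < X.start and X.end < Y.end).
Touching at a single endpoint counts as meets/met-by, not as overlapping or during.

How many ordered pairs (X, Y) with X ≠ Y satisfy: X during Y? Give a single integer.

8

Checking all 72 ordered pairs for relation 'during'; matching pairs in alphabetical order:
(ingest, rehearsal): ingest during rehearsal ✓
(ingest, reindex): ingest during reindex ✓
(interview, load_test): interview during load_test ✓
(interview, onboarding): interview during onboarding ✓
(interview, qa_pass): interview during qa_pass ✓
(load_test, onboarding): load_test during onboarding ✓
(qa_pass, onboarding): qa_pass during onboarding ✓
(rehearsal, reindex): rehearsal during reindex ✓
Count: 8.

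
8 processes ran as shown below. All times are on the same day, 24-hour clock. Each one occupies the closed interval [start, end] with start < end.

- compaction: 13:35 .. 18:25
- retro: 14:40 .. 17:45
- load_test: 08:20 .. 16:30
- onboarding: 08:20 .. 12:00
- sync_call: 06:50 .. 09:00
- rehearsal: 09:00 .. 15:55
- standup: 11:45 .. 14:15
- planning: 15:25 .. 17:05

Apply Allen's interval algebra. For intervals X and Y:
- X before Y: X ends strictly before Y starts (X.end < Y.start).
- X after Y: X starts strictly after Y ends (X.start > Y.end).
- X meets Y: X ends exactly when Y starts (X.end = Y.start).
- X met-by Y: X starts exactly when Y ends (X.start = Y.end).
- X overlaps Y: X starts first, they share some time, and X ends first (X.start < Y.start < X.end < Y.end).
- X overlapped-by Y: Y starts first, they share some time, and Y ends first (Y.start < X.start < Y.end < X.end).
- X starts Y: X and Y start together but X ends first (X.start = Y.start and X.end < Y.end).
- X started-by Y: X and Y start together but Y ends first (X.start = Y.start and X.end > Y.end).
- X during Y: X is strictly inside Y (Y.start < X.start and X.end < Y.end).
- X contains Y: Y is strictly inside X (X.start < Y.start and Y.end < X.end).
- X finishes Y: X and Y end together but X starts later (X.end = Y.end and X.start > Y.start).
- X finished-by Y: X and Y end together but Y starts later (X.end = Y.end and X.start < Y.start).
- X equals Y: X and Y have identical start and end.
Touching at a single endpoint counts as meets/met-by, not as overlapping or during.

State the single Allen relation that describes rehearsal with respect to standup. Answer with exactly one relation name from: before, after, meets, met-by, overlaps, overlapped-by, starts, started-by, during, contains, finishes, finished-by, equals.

contains

rehearsal = [09:00, 15:55]; standup = [11:45, 14:15].
Compare endpoints: rehearsal.start < standup.start, rehearsal.start < standup.end, rehearsal.end > standup.start, rehearsal.end > standup.end.
That pattern is 'contains'.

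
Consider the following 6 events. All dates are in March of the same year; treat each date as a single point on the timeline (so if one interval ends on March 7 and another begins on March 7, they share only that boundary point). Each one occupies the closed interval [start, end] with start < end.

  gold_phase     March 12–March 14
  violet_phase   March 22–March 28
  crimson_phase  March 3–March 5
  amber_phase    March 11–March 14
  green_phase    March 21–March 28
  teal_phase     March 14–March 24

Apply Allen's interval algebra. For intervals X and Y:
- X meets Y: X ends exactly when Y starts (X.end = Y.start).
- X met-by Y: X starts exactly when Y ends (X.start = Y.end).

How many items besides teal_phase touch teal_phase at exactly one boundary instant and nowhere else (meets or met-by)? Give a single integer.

2

Target teal_phase = [March 14, March 24].
amber_phase [March 11, March 14] → meets → counts.
crimson_phase [March 3, March 5] → before → no.
gold_phase [March 12, March 14] → meets → counts.
green_phase [March 21, March 28] → overlapped-by → no.
violet_phase [March 22, March 28] → overlapped-by → no.
Total: 2.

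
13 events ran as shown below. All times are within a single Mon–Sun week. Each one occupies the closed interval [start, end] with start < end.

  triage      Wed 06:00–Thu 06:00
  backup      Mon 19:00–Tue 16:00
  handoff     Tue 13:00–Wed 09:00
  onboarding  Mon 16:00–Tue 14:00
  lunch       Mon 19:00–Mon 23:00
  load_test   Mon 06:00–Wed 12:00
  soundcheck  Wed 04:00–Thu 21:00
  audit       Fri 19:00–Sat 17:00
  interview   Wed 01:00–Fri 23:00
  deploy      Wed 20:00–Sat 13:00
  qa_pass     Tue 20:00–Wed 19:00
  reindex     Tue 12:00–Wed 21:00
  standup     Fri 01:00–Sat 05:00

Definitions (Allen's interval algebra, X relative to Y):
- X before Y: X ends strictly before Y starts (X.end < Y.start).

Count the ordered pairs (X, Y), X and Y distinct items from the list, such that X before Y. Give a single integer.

38

Checking all 156 ordered pairs for relation 'before'; matching pairs in alphabetical order:
(backup, audit): backup before audit ✓
(backup, deploy): backup before deploy ✓
(backup, interview): backup before interview ✓
(backup, qa_pass): backup before qa_pass ✓
(backup, soundcheck): backup before soundcheck ✓
(backup, standup): backup before standup ✓
(backup, triage): backup before triage ✓
(handoff, audit): handoff before audit ✓
(handoff, deploy): handoff before deploy ✓
(handoff, standup): handoff before standup ✓
(load_test, audit): load_test before audit ✓
(load_test, deploy): load_test before deploy ✓
(load_test, standup): load_test before standup ✓
(lunch, audit): lunch before audit ✓
(lunch, deploy): lunch before deploy ✓
(lunch, handoff): lunch before handoff ✓
(lunch, interview): lunch before interview ✓
(lunch, qa_pass): lunch before qa_pass ✓
(lunch, reindex): lunch before reindex ✓
(lunch, soundcheck): lunch before soundcheck ✓
(lunch, standup): lunch before standup ✓
(lunch, triage): lunch before triage ✓
(onboarding, audit): onboarding before audit ✓
(onboarding, deploy): onboarding before deploy ✓
... plus 14 further pairs not listed.
Count: 38.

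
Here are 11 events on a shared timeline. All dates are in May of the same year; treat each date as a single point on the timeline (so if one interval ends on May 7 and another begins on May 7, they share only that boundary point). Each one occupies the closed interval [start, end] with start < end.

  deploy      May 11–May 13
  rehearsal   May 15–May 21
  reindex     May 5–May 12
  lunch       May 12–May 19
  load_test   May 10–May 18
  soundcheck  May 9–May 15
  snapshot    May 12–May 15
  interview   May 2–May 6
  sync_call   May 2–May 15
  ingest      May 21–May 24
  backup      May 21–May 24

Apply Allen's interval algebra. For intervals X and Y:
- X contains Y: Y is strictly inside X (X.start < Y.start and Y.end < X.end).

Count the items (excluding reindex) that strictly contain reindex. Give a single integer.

1

Target reindex = [May 5, May 12].
backup [May 21, May 24] → after → no.
deploy [May 11, May 13] → overlapped-by → no.
ingest [May 21, May 24] → after → no.
interview [May 2, May 6] → overlaps → no.
load_test [May 10, May 18] → overlapped-by → no.
lunch [May 12, May 19] → met-by → no.
rehearsal [May 15, May 21] → after → no.
snapshot [May 12, May 15] → met-by → no.
soundcheck [May 9, May 15] → overlapped-by → no.
sync_call [May 2, May 15] → contains → counts.
Total: 1.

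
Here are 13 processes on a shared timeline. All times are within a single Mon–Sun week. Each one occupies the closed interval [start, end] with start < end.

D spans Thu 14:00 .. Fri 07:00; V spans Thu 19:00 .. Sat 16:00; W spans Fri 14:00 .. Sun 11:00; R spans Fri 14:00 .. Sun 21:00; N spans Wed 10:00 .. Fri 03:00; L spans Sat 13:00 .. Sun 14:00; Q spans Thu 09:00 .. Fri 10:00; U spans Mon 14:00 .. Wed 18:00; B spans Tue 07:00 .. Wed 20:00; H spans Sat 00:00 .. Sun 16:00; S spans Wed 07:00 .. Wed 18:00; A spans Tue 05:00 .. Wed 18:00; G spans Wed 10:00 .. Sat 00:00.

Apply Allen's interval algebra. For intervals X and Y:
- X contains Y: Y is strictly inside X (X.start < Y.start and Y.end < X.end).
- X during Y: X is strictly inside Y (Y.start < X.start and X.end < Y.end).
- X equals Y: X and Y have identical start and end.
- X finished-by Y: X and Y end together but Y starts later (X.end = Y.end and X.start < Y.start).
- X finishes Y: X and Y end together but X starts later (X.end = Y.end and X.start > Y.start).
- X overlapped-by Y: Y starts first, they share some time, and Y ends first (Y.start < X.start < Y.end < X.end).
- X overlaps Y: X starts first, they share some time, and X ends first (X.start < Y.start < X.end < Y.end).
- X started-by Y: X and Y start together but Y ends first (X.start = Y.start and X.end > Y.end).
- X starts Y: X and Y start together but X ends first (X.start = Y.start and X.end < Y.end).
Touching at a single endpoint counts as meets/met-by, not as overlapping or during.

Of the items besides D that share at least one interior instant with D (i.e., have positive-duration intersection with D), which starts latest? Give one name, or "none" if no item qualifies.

Target D = [Thu 14:00, Fri 07:00].
A [Tue 05:00, Wed 18:00] → before → excluded.
B [Tue 07:00, Wed 20:00] → before → excluded.
G [Wed 10:00, Sat 00:00] → contains → candidate.
H [Sat 00:00, Sun 16:00] → after → excluded.
L [Sat 13:00, Sun 14:00] → after → excluded.
N [Wed 10:00, Fri 03:00] → overlaps → candidate.
Q [Thu 09:00, Fri 10:00] → contains → candidate.
R [Fri 14:00, Sun 21:00] → after → excluded.
S [Wed 07:00, Wed 18:00] → before → excluded.
U [Mon 14:00, Wed 18:00] → before → excluded.
V [Thu 19:00, Sat 16:00] → overlapped-by → candidate.
W [Fri 14:00, Sun 11:00] → after → excluded.
Among candidates, latest start is Thu 19:00 → V.

V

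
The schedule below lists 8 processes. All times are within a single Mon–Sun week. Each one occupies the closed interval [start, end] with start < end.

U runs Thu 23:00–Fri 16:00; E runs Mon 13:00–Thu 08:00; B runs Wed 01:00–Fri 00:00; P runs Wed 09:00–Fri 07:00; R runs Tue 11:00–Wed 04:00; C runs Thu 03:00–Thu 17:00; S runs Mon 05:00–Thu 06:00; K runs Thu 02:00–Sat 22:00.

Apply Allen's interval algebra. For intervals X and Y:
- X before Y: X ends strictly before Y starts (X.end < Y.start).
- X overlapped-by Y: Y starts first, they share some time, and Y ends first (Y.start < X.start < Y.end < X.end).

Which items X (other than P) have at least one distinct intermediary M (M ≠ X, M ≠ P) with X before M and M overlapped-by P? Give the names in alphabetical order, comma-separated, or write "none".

C, E, R, S

Target P = [Wed 09:00, Fri 07:00].
Intermediaries M with M overlapped-by P: K, U.
Via K — items with X before K: R.
Via U — items with X before U: C, E, R, S.
Union: C, E, R, S.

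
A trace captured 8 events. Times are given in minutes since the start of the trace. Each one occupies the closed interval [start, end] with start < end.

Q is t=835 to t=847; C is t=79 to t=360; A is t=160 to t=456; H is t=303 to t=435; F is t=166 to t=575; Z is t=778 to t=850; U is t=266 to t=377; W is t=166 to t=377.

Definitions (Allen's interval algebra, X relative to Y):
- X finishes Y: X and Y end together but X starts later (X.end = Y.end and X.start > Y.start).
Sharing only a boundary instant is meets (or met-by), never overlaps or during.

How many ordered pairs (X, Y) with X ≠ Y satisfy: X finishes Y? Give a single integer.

Checking all 56 ordered pairs for relation 'finishes'; matching pairs in alphabetical order:
(U, W): U finishes W ✓
Count: 1.

1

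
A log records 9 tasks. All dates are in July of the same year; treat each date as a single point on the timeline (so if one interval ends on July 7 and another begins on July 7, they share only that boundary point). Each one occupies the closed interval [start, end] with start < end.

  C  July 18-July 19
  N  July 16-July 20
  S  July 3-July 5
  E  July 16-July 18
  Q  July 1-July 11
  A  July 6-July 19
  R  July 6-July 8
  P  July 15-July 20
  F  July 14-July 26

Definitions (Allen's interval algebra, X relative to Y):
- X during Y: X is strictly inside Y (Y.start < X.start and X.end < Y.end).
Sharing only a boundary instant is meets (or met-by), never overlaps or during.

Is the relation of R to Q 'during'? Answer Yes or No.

Yes

R = [July 6, July 8], Q = [July 1, July 11].
Actual relation of R to Q: during.
Asked whether 'during' holds → Yes.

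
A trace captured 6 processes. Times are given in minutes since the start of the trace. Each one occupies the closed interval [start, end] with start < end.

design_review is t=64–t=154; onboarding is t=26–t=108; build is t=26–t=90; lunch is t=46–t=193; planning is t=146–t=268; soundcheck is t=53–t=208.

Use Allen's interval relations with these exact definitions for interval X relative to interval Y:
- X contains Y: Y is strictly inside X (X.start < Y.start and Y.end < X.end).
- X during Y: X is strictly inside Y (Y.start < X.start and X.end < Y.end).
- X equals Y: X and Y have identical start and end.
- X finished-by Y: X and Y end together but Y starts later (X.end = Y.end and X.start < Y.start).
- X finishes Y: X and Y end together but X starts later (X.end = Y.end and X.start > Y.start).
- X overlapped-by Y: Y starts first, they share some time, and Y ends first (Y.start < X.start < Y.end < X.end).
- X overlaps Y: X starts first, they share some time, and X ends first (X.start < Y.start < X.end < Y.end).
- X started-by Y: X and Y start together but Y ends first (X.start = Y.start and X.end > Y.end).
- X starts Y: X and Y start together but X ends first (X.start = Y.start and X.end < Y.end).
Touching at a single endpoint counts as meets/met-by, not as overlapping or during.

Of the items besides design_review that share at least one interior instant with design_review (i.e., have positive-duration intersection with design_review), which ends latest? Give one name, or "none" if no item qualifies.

Target design_review = [t=64, t=154].
build [t=26, t=90] → overlaps → candidate.
lunch [t=46, t=193] → contains → candidate.
onboarding [t=26, t=108] → overlaps → candidate.
planning [t=146, t=268] → overlapped-by → candidate.
soundcheck [t=53, t=208] → contains → candidate.
Among candidates, latest end is t=268 → planning.

planning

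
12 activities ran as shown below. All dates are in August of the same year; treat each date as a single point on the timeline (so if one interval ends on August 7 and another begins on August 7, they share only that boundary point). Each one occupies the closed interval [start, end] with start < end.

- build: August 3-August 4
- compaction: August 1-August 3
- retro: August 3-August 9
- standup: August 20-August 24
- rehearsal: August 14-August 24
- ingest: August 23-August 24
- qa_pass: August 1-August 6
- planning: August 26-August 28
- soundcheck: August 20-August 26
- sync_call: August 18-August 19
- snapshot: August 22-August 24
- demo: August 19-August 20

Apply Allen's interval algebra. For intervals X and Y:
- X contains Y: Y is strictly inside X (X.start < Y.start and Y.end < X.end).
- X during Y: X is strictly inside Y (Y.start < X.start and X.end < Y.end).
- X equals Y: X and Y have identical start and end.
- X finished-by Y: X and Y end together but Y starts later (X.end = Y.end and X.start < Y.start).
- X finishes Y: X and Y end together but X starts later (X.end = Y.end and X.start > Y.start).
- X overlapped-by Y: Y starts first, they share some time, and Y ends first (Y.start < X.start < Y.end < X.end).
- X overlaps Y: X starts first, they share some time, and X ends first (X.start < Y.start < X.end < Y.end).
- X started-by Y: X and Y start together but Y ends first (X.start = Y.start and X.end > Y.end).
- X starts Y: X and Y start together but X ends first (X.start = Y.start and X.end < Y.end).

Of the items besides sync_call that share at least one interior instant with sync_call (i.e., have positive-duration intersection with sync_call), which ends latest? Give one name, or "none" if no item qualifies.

Target sync_call = [August 18, August 19].
build [August 3, August 4] → before → excluded.
compaction [August 1, August 3] → before → excluded.
demo [August 19, August 20] → met-by → excluded.
ingest [August 23, August 24] → after → excluded.
planning [August 26, August 28] → after → excluded.
qa_pass [August 1, August 6] → before → excluded.
rehearsal [August 14, August 24] → contains → candidate.
retro [August 3, August 9] → before → excluded.
snapshot [August 22, August 24] → after → excluded.
soundcheck [August 20, August 26] → after → excluded.
standup [August 20, August 24] → after → excluded.
Among candidates, latest end is August 24 → rehearsal.

rehearsal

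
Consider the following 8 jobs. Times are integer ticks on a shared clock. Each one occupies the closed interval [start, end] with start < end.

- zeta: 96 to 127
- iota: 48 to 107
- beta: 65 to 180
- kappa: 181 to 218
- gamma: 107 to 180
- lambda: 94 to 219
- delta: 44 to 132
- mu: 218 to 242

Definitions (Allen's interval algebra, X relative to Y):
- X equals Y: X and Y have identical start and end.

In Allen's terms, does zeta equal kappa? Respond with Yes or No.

No

zeta = [96, 127], kappa = [181, 218].
Actual relation of zeta to kappa: before.
Asked whether 'equals' holds → No.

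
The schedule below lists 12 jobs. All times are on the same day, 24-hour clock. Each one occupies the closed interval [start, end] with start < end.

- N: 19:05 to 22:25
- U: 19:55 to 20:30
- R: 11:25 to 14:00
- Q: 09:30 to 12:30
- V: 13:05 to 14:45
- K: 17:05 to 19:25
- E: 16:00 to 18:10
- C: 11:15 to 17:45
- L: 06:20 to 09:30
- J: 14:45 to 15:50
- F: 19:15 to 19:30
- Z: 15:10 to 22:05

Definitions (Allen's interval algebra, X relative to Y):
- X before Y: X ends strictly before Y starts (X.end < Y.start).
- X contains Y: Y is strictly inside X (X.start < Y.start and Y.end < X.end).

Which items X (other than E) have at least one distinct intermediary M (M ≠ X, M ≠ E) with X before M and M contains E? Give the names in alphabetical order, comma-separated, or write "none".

L, Q, R, V

Target E = [16:00, 18:10].
Intermediaries M with M contains E: Z.
Via Z — items with X before Z: L, Q, R, V.
Union: L, Q, R, V.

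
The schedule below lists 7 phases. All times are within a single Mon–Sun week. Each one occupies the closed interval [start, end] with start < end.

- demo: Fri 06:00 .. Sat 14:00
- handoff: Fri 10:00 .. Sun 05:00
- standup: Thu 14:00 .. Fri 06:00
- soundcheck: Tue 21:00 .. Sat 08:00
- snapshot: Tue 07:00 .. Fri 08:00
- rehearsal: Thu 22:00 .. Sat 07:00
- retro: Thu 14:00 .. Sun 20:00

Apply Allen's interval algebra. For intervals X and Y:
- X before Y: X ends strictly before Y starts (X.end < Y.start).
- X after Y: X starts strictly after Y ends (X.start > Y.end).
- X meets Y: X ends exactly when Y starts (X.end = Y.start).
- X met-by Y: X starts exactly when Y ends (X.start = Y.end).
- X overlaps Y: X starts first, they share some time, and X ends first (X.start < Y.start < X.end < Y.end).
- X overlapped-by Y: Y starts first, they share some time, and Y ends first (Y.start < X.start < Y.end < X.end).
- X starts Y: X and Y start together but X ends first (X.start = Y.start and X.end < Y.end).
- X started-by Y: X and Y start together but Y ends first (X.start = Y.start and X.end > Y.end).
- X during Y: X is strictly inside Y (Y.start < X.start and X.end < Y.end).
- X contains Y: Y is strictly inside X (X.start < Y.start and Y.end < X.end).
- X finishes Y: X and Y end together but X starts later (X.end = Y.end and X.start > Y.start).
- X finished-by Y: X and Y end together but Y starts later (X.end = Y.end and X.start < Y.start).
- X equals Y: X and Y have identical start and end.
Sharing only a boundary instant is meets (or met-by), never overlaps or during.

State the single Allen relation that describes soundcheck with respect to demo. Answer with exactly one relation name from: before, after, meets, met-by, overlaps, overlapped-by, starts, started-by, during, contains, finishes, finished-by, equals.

soundcheck = [Tue 21:00, Sat 08:00]; demo = [Fri 06:00, Sat 14:00].
Compare endpoints: soundcheck.start < demo.start, soundcheck.start < demo.end, soundcheck.end > demo.start, soundcheck.end < demo.end.
That pattern is 'overlaps'.

overlaps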